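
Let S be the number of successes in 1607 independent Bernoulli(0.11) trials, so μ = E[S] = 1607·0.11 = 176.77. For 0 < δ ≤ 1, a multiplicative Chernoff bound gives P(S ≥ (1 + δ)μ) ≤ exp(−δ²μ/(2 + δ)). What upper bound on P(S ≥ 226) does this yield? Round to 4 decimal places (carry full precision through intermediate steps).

Write 226 = (1 + δ)μ, so δ = 226/176.77 − 1 = 0.2784975…
Then the exponent is δ²μ/(2 + δ) = (226 − μ)² / (μ·(2 + δ)) = 6.017312.
Bound = exp(−6.017312) = 0.00244.

0.0024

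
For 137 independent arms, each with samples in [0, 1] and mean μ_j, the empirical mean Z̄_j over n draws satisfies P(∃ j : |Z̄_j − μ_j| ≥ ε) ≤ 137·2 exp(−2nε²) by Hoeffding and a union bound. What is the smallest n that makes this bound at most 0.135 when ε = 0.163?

Need 2·137·exp(−2nε²) ≤ 0.135, i.e. exp(−2nε²) ≤ 0.135/274.
So 2nε² ≥ ln(274/0.135) = 7.615609.
Hence n ≥ 7.615609/(2·0.163²) = 143.318.
The smallest integer n is 144.

144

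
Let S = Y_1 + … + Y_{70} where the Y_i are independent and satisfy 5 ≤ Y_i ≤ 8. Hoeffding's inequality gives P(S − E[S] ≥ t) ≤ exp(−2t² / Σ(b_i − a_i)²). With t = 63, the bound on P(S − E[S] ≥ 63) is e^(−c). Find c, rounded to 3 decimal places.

12.600

Σ(b_i − a_i)² = 70·(3)² = 630.
c = 2t²/630 = 2·63²/630 = 12.6000.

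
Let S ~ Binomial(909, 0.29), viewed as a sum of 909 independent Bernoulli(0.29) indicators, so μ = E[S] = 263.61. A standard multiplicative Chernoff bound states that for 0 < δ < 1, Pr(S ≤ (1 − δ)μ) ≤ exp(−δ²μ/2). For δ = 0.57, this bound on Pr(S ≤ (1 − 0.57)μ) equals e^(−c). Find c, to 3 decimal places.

42.823

c = δ²μ/2 = 0.57²·263.61/2 = 42.8234.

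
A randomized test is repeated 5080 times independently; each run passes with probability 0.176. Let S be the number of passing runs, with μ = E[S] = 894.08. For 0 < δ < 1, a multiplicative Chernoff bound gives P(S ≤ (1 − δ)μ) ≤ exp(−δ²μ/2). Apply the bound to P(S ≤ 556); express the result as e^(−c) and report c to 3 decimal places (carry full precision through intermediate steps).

63.919

Write 556 = (1 − δ)μ, so δ = 1 − 556/894.08 = 0.3781317…
Then the exponent is δ²μ/2 = (μ − 556)²/(2μ) = 63.919384.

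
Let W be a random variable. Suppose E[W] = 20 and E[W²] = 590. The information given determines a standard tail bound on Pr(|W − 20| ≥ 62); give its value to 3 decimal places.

The first two moments determine the variance, so Chebyshev's inequality is the sharpest standard bound available.
Var(W) = E[W²] − (E[W])² = 590 − 400 = 190.
Chebyshev's inequality: Pr(|W − μ| ≥ t) ≤ Var(W)/t² = 190/3844 = 0.0494.

0.049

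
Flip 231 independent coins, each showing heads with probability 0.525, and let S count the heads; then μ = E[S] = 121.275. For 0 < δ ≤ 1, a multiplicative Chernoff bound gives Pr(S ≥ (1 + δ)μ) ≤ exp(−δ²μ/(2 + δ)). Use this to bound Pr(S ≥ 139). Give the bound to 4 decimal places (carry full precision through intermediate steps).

Write 139 = (1 + δ)μ, so δ = 139/121.275 − 1 = 0.1461554…
Then the exponent is δ²μ/(2 + δ) = (139 − μ)² / (μ·(2 + δ)) = 1.207091.
Bound = exp(−1.207091) = 0.29907.

0.2991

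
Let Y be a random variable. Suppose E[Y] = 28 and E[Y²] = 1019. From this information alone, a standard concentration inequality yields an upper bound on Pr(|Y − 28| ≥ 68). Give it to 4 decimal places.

0.0508

The first two moments determine the variance, so Chebyshev's inequality is the sharpest standard bound available.
Var(Y) = E[Y²] − (E[Y])² = 1019 − 784 = 235.
Chebyshev's inequality: Pr(|Y − μ| ≥ t) ≤ Var(Y)/t² = 235/4624 = 0.0508.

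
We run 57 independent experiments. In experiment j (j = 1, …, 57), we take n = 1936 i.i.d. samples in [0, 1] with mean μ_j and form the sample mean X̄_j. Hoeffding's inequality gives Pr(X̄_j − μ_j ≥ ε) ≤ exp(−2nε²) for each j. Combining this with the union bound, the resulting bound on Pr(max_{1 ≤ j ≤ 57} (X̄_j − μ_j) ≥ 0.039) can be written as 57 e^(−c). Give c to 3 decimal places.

5.889

Union bound over the 57 events: Pr(max_{1 ≤ j ≤ 57} (X̄_j − μ_j) ≥ 0.039) ≤ 57·exp(−2nε²) = 57 exp(−2·1936·0.039²).
So c = 2·1936·0.039² = 5.8893.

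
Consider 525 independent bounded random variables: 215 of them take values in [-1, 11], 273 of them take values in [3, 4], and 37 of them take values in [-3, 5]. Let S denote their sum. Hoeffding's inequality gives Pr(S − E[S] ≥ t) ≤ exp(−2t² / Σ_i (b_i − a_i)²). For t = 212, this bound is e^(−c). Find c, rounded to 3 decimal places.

Σ(b_i − a_i)² = 215·12² + 273·1² + 37·8² = 33601.
c = 2t² / 33601 = 2·212² / 33601 = 2.6752.

2.675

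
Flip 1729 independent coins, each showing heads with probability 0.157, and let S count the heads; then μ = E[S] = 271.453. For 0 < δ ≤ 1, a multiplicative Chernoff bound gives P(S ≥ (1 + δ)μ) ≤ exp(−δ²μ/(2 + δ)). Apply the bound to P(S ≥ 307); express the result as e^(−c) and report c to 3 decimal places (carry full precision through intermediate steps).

2.184

Write 307 = (1 + δ)μ, so δ = 307/271.453 − 1 = 0.1309508…
Then the exponent is δ²μ/(2 + δ) = (307 − μ)² / (μ·(2 + δ)) = 2.184428.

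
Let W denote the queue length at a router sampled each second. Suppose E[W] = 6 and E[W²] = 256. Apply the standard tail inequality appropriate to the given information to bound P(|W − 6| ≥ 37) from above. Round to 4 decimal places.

The first two moments determine the variance, so Chebyshev's inequality is the sharpest standard bound available.
Var(W) = E[W²] − (E[W])² = 256 − 36 = 220.
Chebyshev's inequality: P(|W − μ| ≥ t) ≤ Var(W)/t² = 220/1369 = 0.1607.

0.1607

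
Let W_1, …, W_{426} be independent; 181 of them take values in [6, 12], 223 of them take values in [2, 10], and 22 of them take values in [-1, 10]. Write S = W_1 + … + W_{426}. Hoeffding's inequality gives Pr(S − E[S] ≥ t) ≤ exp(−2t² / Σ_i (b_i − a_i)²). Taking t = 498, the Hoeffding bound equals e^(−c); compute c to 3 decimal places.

21.152

Σ(b_i − a_i)² = 181·6² + 223·8² + 22·11² = 23450.
c = 2t² / 23450 = 2·498² / 23450 = 21.1517.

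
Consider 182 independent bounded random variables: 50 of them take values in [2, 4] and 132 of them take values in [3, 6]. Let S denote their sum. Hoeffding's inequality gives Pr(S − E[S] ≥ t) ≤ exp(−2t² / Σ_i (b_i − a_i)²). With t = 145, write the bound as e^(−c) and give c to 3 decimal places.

30.295

Σ(b_i − a_i)² = 50·2² + 132·3² = 1388.
c = 2t² / 1388 = 2·145² / 1388 = 30.2954.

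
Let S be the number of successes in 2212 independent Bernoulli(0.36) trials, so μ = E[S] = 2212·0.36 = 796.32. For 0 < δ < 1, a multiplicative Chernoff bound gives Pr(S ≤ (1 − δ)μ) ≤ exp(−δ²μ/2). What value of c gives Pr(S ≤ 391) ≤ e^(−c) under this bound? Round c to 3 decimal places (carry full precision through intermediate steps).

Write 391 = (1 − δ)μ, so δ = 1 − 391/796.32 = 0.5089914…
Then the exponent is δ²μ/2 = (μ − 391)²/(2μ) = 103.152189.

103.152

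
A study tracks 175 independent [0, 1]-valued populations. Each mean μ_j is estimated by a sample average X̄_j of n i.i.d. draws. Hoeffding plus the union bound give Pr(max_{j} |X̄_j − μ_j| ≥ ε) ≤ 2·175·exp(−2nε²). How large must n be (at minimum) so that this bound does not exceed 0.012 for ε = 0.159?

Need 2·175·exp(−2nε²) ≤ 0.012, i.e. exp(−2nε²) ≤ 0.012/350.
So 2nε² ≥ ln(350/0.012) = 10.280782.
Hence n ≥ 10.280782/(2·0.159²) = 203.330.
The smallest integer n is 204.

204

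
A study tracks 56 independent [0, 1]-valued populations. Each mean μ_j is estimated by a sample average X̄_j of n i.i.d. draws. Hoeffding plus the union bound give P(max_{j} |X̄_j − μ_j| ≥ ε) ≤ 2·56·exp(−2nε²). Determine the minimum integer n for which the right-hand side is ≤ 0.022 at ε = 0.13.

253

Need 2·56·exp(−2nε²) ≤ 0.022, i.e. exp(−2nε²) ≤ 0.022/112.
So 2nε² ≥ ln(112/0.022) = 8.535212.
Hence n ≥ 8.535212/(2·0.13²) = 252.521.
The smallest integer n is 253.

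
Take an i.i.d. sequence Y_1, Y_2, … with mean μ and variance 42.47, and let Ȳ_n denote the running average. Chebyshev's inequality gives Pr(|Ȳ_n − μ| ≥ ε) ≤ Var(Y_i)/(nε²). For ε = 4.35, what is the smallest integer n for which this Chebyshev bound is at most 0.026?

Require 42.47/(n·4.35²) ≤ 0.026, i.e. n ≥ 42.47/(0.026·4.35²) = 86.324.
The smallest integer n is 87.

87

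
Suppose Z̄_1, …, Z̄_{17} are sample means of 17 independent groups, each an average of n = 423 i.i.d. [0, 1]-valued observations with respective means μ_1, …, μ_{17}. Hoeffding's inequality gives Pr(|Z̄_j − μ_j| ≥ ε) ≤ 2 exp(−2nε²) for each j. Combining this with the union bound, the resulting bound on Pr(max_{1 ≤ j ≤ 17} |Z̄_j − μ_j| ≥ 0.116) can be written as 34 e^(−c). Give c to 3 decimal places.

Union bound over the 17 events: Pr(max_{1 ≤ j ≤ 17} |Z̄_j − μ_j| ≥ 0.116) ≤ 17·2·exp(−2nε²) = 34 exp(−2·423·0.116²).
So c = 2·423·0.116² = 11.3838.

11.384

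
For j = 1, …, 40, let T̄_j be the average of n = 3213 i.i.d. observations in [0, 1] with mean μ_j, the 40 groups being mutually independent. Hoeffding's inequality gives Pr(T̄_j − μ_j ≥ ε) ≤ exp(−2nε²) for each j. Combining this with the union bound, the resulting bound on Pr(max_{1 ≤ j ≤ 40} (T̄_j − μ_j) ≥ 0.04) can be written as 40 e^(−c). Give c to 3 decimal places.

Union bound over the 40 events: Pr(max_{1 ≤ j ≤ 40} (T̄_j − μ_j) ≥ 0.04) ≤ 40·exp(−2nε²) = 40 exp(−2·3213·0.04²).
So c = 2·3213·0.04² = 10.2816.

10.282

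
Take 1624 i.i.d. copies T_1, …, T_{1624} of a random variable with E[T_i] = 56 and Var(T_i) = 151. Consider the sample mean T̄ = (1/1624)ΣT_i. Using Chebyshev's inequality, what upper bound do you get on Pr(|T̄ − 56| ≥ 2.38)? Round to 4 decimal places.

Var(T̄) = Var(T_i)/n = 151/1624 = 0.09298.
Chebyshev: Pr(|T̄ − 56| ≥ 2.38) ≤ Var(T̄)/(2.38)² = 151/(1624·2.38²) = 0.0164.

0.0164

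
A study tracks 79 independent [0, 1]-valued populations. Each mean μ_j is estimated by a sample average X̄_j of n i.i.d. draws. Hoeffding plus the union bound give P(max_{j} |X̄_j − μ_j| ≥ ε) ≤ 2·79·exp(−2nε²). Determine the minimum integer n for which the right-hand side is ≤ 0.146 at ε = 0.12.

243

Need 2·79·exp(−2nε²) ≤ 0.146, i.e. exp(−2nε²) ≤ 0.146/158.
So 2nε² ≥ ln(158/0.146) = 6.986744.
Hence n ≥ 6.986744/(2·0.12²) = 242.595.
The smallest integer n is 243.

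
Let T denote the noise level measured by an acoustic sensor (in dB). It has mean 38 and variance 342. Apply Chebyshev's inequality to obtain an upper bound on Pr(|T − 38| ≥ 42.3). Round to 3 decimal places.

0.191

Chebyshev: Pr(|T − μ| ≥ t) ≤ Var(T)/t².
Bound = 342 / 1789.29 = 0.1911.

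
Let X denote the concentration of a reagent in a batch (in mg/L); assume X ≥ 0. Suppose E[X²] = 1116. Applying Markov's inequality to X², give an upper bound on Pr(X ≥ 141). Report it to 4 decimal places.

Since X ≥ 0, the event {X ≥ 141} is the same as {X² ≥ 19881}.
Markov's inequality applied to X² gives Pr(X² ≥ 19881) ≤ E[X²]/19881 = 1116/19881 = 0.0561.

0.0561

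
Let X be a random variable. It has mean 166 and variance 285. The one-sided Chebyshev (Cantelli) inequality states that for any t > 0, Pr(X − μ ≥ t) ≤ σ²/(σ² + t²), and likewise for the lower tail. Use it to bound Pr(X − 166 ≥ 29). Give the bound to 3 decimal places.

0.253

Here σ² = 285 and t = 29, so σ² + t² = 1126.
Cantelli's bound: 285/1126 = 0.2531.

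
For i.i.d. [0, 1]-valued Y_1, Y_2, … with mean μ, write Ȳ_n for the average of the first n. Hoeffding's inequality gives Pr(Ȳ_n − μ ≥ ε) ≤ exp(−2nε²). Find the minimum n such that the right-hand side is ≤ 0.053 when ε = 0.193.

Require exp(−2nε²) ≤ 0.053, i.e. 2nε² ≥ ln(1/0.053) = 2.937463.
So n ≥ 2.937463 / (2·0.193²) = 39.430.
The smallest integer n is 40.

40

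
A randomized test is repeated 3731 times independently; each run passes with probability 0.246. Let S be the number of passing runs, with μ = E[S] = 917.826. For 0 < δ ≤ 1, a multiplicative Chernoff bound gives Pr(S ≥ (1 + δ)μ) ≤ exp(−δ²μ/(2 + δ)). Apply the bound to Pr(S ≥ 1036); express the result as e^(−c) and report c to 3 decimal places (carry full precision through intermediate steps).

Write 1036 = (1 + δ)μ, so δ = 1036/917.826 − 1 = 0.1287543…
Then the exponent is δ²μ/(2 + δ) = (1036 − μ)² / (μ·(2 + δ)) = 7.147563.

7.148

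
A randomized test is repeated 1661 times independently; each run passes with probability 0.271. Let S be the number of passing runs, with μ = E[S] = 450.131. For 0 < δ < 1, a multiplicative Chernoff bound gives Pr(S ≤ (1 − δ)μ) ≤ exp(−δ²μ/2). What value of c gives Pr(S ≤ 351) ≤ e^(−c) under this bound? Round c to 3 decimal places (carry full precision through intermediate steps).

Write 351 = (1 − δ)μ, so δ = 1 − 351/450.131 = 0.220227…
Then the exponent is δ²μ/2 = (μ − 351)²/(2μ) = 10.915661.

10.916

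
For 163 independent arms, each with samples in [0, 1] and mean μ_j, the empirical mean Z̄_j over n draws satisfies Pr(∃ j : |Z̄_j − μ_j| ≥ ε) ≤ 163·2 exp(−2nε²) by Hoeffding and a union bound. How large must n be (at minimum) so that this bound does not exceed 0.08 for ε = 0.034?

Need 2·163·exp(−2nε²) ≤ 0.08, i.e. exp(−2nε²) ≤ 0.08/326.
So 2nε² ≥ ln(326/0.08) = 8.312626.
Hence n ≥ 8.312626/(2·0.034²) = 3595.426.
The smallest integer n is 3596.

3596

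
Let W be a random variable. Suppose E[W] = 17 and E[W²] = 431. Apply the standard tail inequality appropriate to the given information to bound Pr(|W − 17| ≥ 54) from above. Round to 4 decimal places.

The first two moments determine the variance, so Chebyshev's inequality is the sharpest standard bound available.
Var(W) = E[W²] − (E[W])² = 431 − 289 = 142.
Chebyshev's inequality: Pr(|W − μ| ≥ t) ≤ Var(W)/t² = 142/2916 = 0.0487.

0.0487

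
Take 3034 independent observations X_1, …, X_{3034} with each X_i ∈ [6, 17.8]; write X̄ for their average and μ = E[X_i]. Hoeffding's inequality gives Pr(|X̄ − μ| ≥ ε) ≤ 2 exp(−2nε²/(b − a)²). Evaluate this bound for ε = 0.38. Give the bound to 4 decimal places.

0.0037

Exponent: 2nε²/(b − a)² = 2·3034·0.38² / 11.8² = 6.29287.
Bound = 2·exp(−6.29287) = 0.00370.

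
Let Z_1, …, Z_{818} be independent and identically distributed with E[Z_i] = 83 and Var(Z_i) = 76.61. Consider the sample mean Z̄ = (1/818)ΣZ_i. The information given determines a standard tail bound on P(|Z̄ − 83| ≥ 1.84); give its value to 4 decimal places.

0.0277

With mean and variance of each term known, Chebyshev's inequality bounds the deviation of the sum (or sample mean).
Var(Z̄) = Var(Z_i)/n = 76.61/818 = 0.093655.
Chebyshev: P(|Z̄ − 83| ≥ 1.84) ≤ Var(Z̄)/(1.84)² = 76.61/(818·1.84²) = 0.0277.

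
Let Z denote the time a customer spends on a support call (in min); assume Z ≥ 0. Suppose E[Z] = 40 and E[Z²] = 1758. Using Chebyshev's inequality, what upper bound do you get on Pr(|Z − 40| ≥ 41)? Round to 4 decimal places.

Var(Z) = E[Z²] − (E[Z])² = 1758 − 1600 = 158.
Chebyshev's inequality: Pr(|Z − μ| ≥ t) ≤ Var(Z)/t² = 158/1681 = 0.0940.

0.0940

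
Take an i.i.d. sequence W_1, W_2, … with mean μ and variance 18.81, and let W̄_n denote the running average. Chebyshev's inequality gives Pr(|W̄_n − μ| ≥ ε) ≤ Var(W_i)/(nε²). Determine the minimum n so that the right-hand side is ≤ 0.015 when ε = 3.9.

83

Require 18.81/(n·3.9²) ≤ 0.015, i.e. n ≥ 18.81/(0.015·3.9²) = 82.446.
The smallest integer n is 83.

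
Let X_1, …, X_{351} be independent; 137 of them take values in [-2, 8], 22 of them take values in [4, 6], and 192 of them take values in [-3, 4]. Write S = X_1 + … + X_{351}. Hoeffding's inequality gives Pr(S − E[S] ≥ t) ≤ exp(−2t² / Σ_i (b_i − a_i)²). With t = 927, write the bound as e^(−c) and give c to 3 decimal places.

74.093

Σ(b_i − a_i)² = 137·10² + 22·2² + 192·7² = 23196.
c = 2t² / 23196 = 2·927² / 23196 = 74.0929.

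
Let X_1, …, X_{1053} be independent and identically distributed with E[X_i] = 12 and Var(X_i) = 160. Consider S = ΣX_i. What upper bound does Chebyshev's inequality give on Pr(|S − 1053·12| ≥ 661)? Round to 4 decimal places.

Var(S) = n·Var(X_i) = 1053·160 = 168480.
Chebyshev: Pr(|S − 1053·12| ≥ 661) ≤ Var(S)/661² = 168480/436921 = 0.3856.

0.3856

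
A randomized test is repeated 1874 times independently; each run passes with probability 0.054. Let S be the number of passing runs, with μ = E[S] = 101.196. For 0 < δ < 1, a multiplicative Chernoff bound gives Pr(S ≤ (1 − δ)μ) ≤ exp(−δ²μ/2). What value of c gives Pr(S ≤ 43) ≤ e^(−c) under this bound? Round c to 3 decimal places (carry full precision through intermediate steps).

16.734

Write 43 = (1 − δ)μ, so δ = 1 − 43/101.196 = 0.575082…
Then the exponent is δ²μ/2 = (μ − 43)²/(2μ) = 16.733737.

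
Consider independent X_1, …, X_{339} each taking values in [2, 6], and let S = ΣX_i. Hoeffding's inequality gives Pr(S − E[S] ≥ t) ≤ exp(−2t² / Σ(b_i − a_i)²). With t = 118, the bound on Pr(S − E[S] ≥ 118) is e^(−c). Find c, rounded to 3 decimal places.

Σ(b_i − a_i)² = 339·(4)² = 5424.
c = 2t²/5424 = 2·118²/5424 = 5.1342.

5.134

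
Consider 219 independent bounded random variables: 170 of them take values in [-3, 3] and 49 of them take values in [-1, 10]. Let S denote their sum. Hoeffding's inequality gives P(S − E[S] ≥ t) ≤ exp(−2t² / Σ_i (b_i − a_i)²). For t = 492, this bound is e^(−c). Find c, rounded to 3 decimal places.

40.180

Σ(b_i − a_i)² = 170·6² + 49·11² = 12049.
c = 2t² / 12049 = 2·492² / 12049 = 40.1799.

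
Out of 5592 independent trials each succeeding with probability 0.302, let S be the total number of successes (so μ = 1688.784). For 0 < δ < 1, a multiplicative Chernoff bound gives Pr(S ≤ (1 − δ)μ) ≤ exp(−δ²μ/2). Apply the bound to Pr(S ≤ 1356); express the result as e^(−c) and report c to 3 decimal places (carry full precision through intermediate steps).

Write 1356 = (1 − δ)μ, so δ = 1 − 1356/1688.784 = 0.1970554…
Then the exponent is δ²μ/2 = (μ − 1356)²/(2μ) = 32.788441.

32.788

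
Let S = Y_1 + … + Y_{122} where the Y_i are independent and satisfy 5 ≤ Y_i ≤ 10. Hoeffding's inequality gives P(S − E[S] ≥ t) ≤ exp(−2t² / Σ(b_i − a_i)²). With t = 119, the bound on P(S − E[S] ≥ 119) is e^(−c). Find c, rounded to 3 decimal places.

Σ(b_i − a_i)² = 122·(5)² = 3050.
c = 2t²/3050 = 2·119²/3050 = 9.2859.

9.286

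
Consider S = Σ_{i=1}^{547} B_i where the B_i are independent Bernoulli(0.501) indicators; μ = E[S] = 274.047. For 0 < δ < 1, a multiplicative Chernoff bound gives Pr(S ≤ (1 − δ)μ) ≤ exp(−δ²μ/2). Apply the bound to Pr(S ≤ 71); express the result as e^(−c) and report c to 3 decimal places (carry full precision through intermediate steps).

75.221

Write 71 = (1 − δ)μ, so δ = 1 − 71/274.047 = 0.7409204…
Then the exponent is δ²μ/2 = (μ − 71)²/(2μ) = 75.220827.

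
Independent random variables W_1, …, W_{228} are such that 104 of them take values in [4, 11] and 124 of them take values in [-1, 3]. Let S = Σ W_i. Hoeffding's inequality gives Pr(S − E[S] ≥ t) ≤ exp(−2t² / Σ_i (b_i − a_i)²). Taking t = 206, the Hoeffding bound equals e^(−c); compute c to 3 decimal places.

11.988

Σ(b_i − a_i)² = 104·7² + 124·4² = 7080.
c = 2t² / 7080 = 2·206² / 7080 = 11.9876.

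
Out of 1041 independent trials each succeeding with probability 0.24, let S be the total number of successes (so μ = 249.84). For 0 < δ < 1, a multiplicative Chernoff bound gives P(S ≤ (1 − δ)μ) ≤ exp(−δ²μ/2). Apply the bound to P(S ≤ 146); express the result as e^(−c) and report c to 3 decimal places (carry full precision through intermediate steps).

Write 146 = (1 − δ)μ, so δ = 1 − 146/249.84 = 0.415626…
Then the exponent is δ²μ/2 = (μ − 146)²/(2μ) = 21.579302.

21.579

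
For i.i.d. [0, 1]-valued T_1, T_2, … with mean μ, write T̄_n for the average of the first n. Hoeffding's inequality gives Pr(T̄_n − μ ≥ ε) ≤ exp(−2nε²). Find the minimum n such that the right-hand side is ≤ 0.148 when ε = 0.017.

Require exp(−2nε²) ≤ 0.148, i.e. 2nε² ≥ ln(1/0.148) = 1.910543.
So n ≥ 1.910543 / (2·0.017²) = 3305.438.
The smallest integer n is 3306.

3306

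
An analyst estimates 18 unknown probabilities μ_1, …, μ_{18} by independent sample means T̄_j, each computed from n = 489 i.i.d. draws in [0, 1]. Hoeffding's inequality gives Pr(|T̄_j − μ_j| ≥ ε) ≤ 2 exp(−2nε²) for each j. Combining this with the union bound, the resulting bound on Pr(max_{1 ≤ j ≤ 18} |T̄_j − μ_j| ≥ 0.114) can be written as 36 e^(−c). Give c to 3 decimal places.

Union bound over the 18 events: Pr(max_{1 ≤ j ≤ 18} |T̄_j − μ_j| ≥ 0.114) ≤ 18·2·exp(−2nε²) = 36 exp(−2·489·0.114²).
So c = 2·489·0.114² = 12.7101.

12.710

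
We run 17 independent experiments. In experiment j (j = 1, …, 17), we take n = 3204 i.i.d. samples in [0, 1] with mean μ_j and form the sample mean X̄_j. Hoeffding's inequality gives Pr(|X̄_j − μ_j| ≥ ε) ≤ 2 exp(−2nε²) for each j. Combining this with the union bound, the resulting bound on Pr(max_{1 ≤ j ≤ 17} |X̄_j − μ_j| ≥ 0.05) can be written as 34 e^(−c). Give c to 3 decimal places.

16.020

Union bound over the 17 events: Pr(max_{1 ≤ j ≤ 17} |X̄_j − μ_j| ≥ 0.05) ≤ 17·2·exp(−2nε²) = 34 exp(−2·3204·0.05²).
So c = 2·3204·0.05² = 16.0200.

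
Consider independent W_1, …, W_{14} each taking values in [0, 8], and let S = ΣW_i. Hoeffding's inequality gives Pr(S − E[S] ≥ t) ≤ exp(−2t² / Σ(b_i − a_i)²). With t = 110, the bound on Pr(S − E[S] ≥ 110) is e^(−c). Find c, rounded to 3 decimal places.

Σ(b_i − a_i)² = 14·(8)² = 896.
c = 2t²/896 = 2·110²/896 = 27.0089.

27.009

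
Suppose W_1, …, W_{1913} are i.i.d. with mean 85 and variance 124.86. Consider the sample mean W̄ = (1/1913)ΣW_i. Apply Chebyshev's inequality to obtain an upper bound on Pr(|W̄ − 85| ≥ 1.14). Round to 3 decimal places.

Var(W̄) = Var(W_i)/n = 124.86/1913 = 0.065269.
Chebyshev: Pr(|W̄ − 85| ≥ 1.14) ≤ Var(W̄)/(1.14)² = 124.86/(1913·1.14²) = 0.0502.

0.050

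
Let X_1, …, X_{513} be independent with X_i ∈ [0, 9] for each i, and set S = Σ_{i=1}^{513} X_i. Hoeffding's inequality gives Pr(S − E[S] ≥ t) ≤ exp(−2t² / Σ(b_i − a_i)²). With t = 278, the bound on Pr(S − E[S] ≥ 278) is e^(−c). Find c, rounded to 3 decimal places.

3.720

Σ(b_i − a_i)² = 513·(9)² = 41553.
c = 2t²/41553 = 2·278²/41553 = 3.7198.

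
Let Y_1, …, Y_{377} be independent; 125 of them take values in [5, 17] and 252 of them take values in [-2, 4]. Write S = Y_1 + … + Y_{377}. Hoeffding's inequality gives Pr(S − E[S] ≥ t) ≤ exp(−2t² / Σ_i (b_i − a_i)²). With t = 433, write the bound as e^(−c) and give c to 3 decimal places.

13.851

Σ(b_i − a_i)² = 125·12² + 252·6² = 27072.
c = 2t² / 27072 = 2·433² / 27072 = 13.8511.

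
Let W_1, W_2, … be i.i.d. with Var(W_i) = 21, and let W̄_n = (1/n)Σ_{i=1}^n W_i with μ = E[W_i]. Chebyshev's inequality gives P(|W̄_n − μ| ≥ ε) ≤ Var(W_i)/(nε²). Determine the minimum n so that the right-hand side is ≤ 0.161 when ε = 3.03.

15

Require 21/(n·3.03²) ≤ 0.161, i.e. n ≥ 21/(0.161·3.03²) = 14.207.
The smallest integer n is 15.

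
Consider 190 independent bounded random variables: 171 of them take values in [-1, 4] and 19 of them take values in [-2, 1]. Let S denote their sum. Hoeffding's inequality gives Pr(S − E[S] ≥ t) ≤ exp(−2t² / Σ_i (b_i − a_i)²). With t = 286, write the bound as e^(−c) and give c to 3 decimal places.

Σ(b_i − a_i)² = 171·5² + 19·3² = 4446.
c = 2t² / 4446 = 2·286² / 4446 = 36.7953.

36.795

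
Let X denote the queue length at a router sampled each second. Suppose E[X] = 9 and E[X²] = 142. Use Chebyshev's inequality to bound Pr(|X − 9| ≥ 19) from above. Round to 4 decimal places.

0.1690

Var(X) = E[X²] − (E[X])² = 142 − 81 = 61.
Chebyshev's inequality: Pr(|X − μ| ≥ t) ≤ Var(X)/t² = 61/361 = 0.1690.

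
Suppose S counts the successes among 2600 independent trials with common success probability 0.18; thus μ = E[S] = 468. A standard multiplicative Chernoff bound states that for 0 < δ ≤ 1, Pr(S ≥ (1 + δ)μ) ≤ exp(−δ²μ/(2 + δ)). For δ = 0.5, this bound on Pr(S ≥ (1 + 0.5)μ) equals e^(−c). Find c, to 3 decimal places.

46.800

c = δ²μ/(2 + δ) = 0.5²·468/(2 + 0.5) = 46.8000.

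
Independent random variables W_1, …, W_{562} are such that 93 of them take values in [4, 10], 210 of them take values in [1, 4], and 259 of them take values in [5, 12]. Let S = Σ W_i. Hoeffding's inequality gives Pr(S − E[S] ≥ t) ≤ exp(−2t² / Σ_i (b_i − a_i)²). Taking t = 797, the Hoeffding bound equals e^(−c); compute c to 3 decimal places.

70.858

Σ(b_i − a_i)² = 93·6² + 210·3² + 259·7² = 17929.
c = 2t² / 17929 = 2·797² / 17929 = 70.8583.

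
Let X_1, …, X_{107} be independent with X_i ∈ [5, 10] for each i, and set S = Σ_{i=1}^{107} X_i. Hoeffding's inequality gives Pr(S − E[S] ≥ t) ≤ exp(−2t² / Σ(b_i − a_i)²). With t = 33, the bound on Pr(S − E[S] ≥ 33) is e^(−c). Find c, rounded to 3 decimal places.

0.814

Σ(b_i − a_i)² = 107·(5)² = 2675.
c = 2t²/2675 = 2·33²/2675 = 0.8142.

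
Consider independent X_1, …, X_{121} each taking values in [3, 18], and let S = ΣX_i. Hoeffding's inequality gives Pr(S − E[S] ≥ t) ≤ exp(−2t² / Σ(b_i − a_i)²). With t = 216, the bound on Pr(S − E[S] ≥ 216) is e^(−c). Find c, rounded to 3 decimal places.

Σ(b_i − a_i)² = 121·(15)² = 27225.
c = 2t²/27225 = 2·216²/27225 = 3.4274.

3.427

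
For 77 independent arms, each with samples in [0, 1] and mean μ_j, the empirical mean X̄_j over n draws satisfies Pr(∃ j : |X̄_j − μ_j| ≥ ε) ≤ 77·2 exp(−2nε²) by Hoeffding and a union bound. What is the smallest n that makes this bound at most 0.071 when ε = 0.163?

145

Need 2·77·exp(−2nε²) ≤ 0.071, i.e. exp(−2nε²) ≤ 0.071/154.
So 2nε² ≥ ln(154/0.071) = 7.682028.
Hence n ≥ 7.682028/(2·0.163²) = 144.568.
The smallest integer n is 145.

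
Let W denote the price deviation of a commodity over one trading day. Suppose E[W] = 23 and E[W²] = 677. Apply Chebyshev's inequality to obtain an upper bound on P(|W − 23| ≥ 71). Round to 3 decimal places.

Var(W) = E[W²] − (E[W])² = 677 − 529 = 148.
Chebyshev's inequality: P(|W − μ| ≥ t) ≤ Var(W)/t² = 148/5041 = 0.0294.

0.029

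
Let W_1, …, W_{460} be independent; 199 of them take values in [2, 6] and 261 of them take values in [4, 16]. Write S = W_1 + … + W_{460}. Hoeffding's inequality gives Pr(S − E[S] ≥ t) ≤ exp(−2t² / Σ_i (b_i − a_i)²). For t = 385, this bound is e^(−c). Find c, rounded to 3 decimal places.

Σ(b_i − a_i)² = 199·4² + 261·12² = 40768.
c = 2t² / 40768 = 2·385² / 40768 = 7.2716.

7.272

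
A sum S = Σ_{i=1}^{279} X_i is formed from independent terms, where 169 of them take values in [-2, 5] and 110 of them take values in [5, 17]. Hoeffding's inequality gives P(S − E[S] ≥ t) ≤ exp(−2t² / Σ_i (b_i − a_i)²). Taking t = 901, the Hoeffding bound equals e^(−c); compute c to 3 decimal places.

Σ(b_i − a_i)² = 169·7² + 110·12² = 24121.
c = 2t² / 24121 = 2·901² / 24121 = 67.3107.

67.311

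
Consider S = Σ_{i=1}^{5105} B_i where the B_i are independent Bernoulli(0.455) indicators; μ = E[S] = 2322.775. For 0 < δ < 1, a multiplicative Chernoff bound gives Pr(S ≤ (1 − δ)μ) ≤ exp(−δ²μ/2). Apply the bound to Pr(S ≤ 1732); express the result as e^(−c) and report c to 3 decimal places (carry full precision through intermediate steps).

75.129

Write 1732 = (1 − δ)μ, so δ = 1 − 1732/2322.775 = 0.2543402…
Then the exponent is δ²μ/2 = (μ − 1732)²/(2μ) = 75.128908.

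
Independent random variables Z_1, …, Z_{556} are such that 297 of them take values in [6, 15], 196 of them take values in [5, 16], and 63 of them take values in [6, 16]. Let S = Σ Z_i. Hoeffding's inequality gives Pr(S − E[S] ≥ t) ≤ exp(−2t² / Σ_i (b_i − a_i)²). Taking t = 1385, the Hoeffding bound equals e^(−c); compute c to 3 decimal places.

Σ(b_i − a_i)² = 297·9² + 196·11² + 63·10² = 54073.
c = 2t² / 54073 = 2·1385² / 54073 = 70.9495.

70.949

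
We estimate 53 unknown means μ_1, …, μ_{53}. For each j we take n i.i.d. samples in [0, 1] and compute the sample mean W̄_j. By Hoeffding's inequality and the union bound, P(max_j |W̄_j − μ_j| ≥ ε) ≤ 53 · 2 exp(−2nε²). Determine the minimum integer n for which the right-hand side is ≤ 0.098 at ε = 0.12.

243

Need 2·53·exp(−2nε²) ≤ 0.098, i.e. exp(−2nε²) ≤ 0.098/106.
So 2nε² ≥ ln(106/0.098) = 6.986227.
Hence n ≥ 6.986227/(2·0.12²) = 242.577.
The smallest integer n is 243.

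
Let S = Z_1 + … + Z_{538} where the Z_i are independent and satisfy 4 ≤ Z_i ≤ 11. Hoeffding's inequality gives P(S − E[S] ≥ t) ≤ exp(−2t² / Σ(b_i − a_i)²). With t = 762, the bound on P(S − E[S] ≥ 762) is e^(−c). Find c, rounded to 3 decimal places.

44.052

Σ(b_i − a_i)² = 538·(7)² = 26362.
c = 2t²/26362 = 2·762²/26362 = 44.0516.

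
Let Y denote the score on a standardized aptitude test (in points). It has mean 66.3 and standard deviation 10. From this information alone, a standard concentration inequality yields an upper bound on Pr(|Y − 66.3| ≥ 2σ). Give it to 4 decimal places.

Mean and variance are known, so Chebyshev's inequality applies.
Chebyshev: Pr(|Y − μ| ≥ t) ≤ Var(Y)/t².
Var(Y) = σ² = 10² = 100.
t = 2·10 = 20.
Bound = 100 / 400 = 0.2500.

0.2500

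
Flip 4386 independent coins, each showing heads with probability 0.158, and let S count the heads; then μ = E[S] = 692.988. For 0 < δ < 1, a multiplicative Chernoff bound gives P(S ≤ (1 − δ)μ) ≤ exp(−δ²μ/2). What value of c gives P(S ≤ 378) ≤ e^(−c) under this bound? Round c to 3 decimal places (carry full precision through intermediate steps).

71.587

Write 378 = (1 − δ)μ, so δ = 1 − 378/692.988 = 0.454536…
Then the exponent is δ²μ/2 = (μ − 378)²/(2μ) = 71.586694.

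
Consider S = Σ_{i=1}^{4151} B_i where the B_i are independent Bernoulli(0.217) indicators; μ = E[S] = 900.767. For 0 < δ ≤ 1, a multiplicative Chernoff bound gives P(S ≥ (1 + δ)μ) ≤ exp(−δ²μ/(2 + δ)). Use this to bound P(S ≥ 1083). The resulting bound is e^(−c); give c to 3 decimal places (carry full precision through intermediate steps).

Write 1083 = (1 + δ)μ, so δ = 1083/900.767 − 1 = 0.2023087…
Then the exponent is δ²μ/(2 + δ) = (1083 − μ)² / (μ·(2 + δ)) = 16.740306.

16.740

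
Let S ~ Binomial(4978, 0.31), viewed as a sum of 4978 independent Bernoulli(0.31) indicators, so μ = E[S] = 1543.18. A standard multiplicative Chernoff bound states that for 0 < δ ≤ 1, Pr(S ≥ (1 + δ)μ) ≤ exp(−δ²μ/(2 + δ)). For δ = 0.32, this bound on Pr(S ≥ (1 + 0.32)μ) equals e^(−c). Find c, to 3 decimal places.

c = δ²μ/(2 + δ) = 0.32²·1543.18/(2 + 0.32) = 68.1128.

68.113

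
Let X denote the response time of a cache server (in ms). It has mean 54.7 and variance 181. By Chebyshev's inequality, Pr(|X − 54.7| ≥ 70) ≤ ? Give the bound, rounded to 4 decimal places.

0.0369

Chebyshev: Pr(|X − μ| ≥ t) ≤ Var(X)/t².
Bound = 181 / 4900 = 0.0369.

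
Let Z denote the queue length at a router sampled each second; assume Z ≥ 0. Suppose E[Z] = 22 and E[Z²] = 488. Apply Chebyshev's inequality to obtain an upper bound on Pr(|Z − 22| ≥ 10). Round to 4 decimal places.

Var(Z) = E[Z²] − (E[Z])² = 488 − 484 = 4.
Chebyshev's inequality: Pr(|Z − μ| ≥ t) ≤ Var(Z)/t² = 4/100 = 0.0400.

0.0400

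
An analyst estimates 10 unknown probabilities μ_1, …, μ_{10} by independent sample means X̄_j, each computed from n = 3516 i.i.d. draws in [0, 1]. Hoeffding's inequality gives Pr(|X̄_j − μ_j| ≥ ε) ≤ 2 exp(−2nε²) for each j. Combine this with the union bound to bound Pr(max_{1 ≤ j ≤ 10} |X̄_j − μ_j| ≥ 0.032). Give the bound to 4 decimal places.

Per-experiment Hoeffding bound: 2·exp(−2·3516·0.032²) = 2·exp(−7.20077) = 0.001492.
Union bound over 10 events: 10·0.001492 = 0.01492.

0.0149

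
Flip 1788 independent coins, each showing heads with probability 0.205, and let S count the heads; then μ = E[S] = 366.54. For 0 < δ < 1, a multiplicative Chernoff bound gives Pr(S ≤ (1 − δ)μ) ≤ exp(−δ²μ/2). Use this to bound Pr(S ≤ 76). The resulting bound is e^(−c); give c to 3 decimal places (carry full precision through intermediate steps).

Write 76 = (1 − δ)μ, so δ = 1 − 76/366.54 = 0.7926556…
Then the exponent is δ²μ/2 = (μ − 76)²/(2μ) = 115.149086.

115.149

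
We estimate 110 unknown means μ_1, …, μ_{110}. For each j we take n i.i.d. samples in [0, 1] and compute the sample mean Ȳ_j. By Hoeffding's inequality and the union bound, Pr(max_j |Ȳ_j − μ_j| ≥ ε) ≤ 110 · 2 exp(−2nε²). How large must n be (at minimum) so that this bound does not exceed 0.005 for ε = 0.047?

2421

Need 2·110·exp(−2nε²) ≤ 0.005, i.e. exp(−2nε²) ≤ 0.005/220.
So 2nε² ≥ ln(220/0.005) = 10.691945.
Hence n ≥ 10.691945/(2·0.047²) = 2420.087.
The smallest integer n is 2421.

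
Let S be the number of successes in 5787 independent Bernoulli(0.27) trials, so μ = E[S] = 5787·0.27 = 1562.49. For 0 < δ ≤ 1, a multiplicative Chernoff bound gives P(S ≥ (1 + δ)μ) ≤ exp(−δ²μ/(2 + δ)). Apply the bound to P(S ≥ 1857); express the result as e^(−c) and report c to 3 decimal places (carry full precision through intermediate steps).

Write 1857 = (1 + δ)μ, so δ = 1857/1562.49 − 1 = 0.1884876…
Then the exponent is δ²μ/(2 + δ) = (1857 − μ)² / (μ·(2 + δ)) = 25.365227.

25.365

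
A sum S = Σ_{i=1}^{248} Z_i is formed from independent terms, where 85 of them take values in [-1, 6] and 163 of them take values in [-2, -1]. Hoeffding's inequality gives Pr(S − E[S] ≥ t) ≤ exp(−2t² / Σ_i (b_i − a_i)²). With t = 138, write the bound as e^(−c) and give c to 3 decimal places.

Σ(b_i − a_i)² = 85·7² + 163·1² = 4328.
c = 2t² / 4328 = 2·138² / 4328 = 8.8004.

8.800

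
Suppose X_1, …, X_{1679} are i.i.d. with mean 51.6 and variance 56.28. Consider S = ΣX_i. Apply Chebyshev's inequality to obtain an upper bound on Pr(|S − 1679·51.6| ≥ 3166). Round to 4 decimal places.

0.0094

Var(S) = n·Var(X_i) = 1679·56.28 = 94494.12.
Chebyshev: Pr(|S − 1679·51.6| ≥ 3166) ≤ Var(S)/3166² = 94494.12/10023556 = 0.0094.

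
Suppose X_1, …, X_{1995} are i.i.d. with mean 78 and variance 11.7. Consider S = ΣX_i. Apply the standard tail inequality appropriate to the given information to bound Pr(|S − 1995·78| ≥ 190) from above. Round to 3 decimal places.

With mean and variance of each term known, Chebyshev's inequality bounds the deviation of the sum (or sample mean).
Var(S) = n·Var(X_i) = 1995·11.7 = 23341.5.
Chebyshev: Pr(|S − 1995·78| ≥ 190) ≤ Var(S)/190² = 23341.5/36100 = 0.6466.

0.647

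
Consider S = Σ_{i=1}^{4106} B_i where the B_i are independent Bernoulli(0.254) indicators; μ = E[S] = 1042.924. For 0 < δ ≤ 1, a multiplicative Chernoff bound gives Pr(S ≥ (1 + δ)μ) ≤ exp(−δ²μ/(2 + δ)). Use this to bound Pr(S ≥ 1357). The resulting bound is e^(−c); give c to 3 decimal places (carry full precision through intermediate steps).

41.103

Write 1357 = (1 + δ)μ, so δ = 1357/1042.924 − 1 = 0.3011495…
Then the exponent is δ²μ/(2 + δ) = (1357 − μ)² / (μ·(2 + δ)) = 41.102857.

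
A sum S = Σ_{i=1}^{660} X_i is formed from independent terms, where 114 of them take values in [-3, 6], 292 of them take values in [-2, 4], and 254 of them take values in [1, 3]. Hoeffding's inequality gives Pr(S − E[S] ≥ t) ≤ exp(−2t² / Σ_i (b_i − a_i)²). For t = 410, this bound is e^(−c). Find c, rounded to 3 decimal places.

Σ(b_i − a_i)² = 114·9² + 292·6² + 254·2² = 20762.
c = 2t² / 20762 = 2·410² / 20762 = 16.1930.

16.193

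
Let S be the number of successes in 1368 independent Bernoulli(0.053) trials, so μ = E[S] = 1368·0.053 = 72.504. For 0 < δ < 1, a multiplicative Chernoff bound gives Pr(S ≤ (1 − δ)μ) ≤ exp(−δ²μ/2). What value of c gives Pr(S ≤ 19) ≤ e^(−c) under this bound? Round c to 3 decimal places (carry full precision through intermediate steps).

Write 19 = (1 − δ)μ, so δ = 1 − 19/72.504 = 0.7379455…
Then the exponent is δ²μ/2 = (μ − 19)²/(2μ) = 19.741518.

19.742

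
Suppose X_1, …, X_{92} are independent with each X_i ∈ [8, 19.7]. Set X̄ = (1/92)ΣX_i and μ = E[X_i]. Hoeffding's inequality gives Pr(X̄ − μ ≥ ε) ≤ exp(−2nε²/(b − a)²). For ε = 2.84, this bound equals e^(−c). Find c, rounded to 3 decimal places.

c = 2nε²/(b − a)² = 2·92·2.84² / 11.7² = 10.8413.

10.841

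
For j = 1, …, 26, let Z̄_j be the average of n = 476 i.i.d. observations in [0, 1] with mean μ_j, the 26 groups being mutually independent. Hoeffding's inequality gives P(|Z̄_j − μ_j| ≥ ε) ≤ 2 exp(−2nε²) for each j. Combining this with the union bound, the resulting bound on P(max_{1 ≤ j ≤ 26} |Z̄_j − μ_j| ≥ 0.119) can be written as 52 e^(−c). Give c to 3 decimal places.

Union bound over the 26 events: P(max_{1 ≤ j ≤ 26} |Z̄_j − μ_j| ≥ 0.119) ≤ 26·2·exp(−2nε²) = 52 exp(−2·476·0.119²).
So c = 2·476·0.119² = 13.4813.

13.481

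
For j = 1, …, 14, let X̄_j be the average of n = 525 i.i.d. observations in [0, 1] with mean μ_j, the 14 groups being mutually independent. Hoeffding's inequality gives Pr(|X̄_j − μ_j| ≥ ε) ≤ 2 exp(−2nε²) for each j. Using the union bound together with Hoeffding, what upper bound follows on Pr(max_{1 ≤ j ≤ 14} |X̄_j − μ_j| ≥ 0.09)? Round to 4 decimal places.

Per-experiment Hoeffding bound: 2·exp(−2·525·0.09²) = 2·exp(−8.50500) = 0.00040491.
Union bound over 14 events: 14·0.00040491 = 0.00567.

0.0057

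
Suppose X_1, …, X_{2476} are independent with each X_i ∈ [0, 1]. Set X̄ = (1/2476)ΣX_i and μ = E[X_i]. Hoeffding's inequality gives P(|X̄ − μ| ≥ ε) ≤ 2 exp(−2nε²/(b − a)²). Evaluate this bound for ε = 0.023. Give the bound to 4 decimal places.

0.1457

Exponent: 2nε²/(b − a)² = 2·2476·0.023² / 1² = 2.61961.
Bound = 2·exp(−2.61961) = 0.14566.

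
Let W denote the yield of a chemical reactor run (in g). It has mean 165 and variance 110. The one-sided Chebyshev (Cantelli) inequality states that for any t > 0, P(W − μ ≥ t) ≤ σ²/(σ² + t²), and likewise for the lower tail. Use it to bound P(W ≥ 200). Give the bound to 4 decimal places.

0.0824

Here σ² = 110 and t = 35, so σ² + t² = 1335.
Cantelli's bound: 110/1335 = 0.0824.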